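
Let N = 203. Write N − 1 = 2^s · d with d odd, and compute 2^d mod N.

137

203 − 1 = 202 = 2^1 · 101, so d = 101.
2^1 ≡ 2 (mod 203)
2^2 ≡ 2^2 = 4 ≡ 4 (mod 203)
2^4 ≡ 4^2 = 16 ≡ 16 (mod 203)
2^8 ≡ 16^2 = 256 ≡ 53 (mod 203)
2^16 ≡ 53^2 = 2809 ≡ 170 (mod 203)
2^32 ≡ 170^2 = 28900 ≡ 74 (mod 203)
2^64 ≡ 74^2 = 5476 ≡ 198 (mod 203)
101 = 64 + 32 + 4 + 1 in binary powers of 2.
So 2^101 ≡ 198 · 74 · 16 · 2 ≡ 137 (mod 203).
Squaring chain: 137; never reaches −1, so base 2 is a Miller–Rabin witness that 203 is composite.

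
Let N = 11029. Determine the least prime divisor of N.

11029 is odd.
Digit sum 13, not divisible by 3.
Ends in 9: not divisible by 5.
7: 11029 = 7·1575 + 4
11: 11029 = 11·1002 + 7
13: 11029 = 13·848 + 5
17: 11029 = 17·648 + 13
19: 11029 = 19·580 + 9
23: 11029 = 23·479 + 12
29: 11029 = 29·380 + 9
31: 11029 = 31·355 + 24
37: 11029 = 37·298 + 3
41: 11029 = 41·269

41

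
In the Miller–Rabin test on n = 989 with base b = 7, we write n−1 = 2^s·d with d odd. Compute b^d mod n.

989 − 1 = 988 = 2^2 · 247, so d = 247.
7^1 ≡ 7 (mod 989)
7^2 ≡ 7^2 = 49 ≡ 49 (mod 989)
7^4 ≡ 49^2 = 2401 ≡ 423 (mod 989)
7^8 ≡ 423^2 = 178929 ≡ 909 (mod 989)
7^16 ≡ 909^2 = 826281 ≡ 466 (mod 989)
7^32 ≡ 466^2 = 217156 ≡ 565 (mod 989)
7^64 ≡ 565^2 = 319225 ≡ 767 (mod 989)
7^128 ≡ 767^2 = 588289 ≡ 823 (mod 989)
247 = 128 + 64 + 32 + 16 + 4 + 2 + 1 in binary powers of 2.
So 7^247 ≡ 823 · 767 · 565 · 466 · 423 · 49 · 7 ≡ 523 (mod 989).
Squaring chain: 523 → 565; never reaches −1, so base 7 is a Miller–Rabin witness that 989 is composite.

523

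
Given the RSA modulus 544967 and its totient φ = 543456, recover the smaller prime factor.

593

φ(n) = (p−1)(q−1) = n − (p+q) + 1, so p + q = 544967 − 543456 + 1 = 1512.
p and q are the roots of t² − 1512t + 544967 = 0.
Discriminant: 1512² − 4·544967 = 2286144 − 2179868 = 106276; √106276 = 326.
q = (1512 − 326)/2 = 593, p = (1512 + 326)/2 = 919.
Check: 593 · 919 = 544967.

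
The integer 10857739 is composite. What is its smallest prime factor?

53

10857739 is odd.
Digit sum 40, not divisible by 3.
Ends in 9: not divisible by 5.
7: 10857739 = 7·1551105 + 4
11: 10857739 = 11·987067 + 2
13: 10857739 = 13·835210 + 9
17: 10857739 = 17·638690 + 9
19: 10857739 = 19·571459 + 18
23: 10857739 = 23·472075 + 14
29: 10857739 = 29·374404 + 23
31: 10857739 = 31·350249 + 20
37: 10857739 = 37·293452 + 15
41: 10857739 = 41·264822 + 37
43: 10857739 = 43·252505 + 24
47: 10857739 = 47·231015 + 34
53: 10857739 = 53·204863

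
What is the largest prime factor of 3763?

3763 = 53 · 71
71 is prime.
So 3763 = 53 · 71; the largest prime factor is 71.

71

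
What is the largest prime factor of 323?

323 = 17 · 19
19 is prime.
So 323 = 17 · 19; the largest prime factor is 19.

19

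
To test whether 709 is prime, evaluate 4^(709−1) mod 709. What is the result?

1

4^1 ≡ 4 (mod 709)
4^2 ≡ 4^2 = 16 ≡ 16 (mod 709)
4^4 ≡ 16^2 = 256 ≡ 256 (mod 709)
4^8 ≡ 256^2 = 65536 ≡ 308 (mod 709)
4^16 ≡ 308^2 = 94864 ≡ 567 (mod 709)
4^32 ≡ 567^2 = 321489 ≡ 312 (mod 709)
4^64 ≡ 312^2 = 97344 ≡ 211 (mod 709)
4^128 ≡ 211^2 = 44521 ≡ 563 (mod 709)
4^256 ≡ 563^2 = 316969 ≡ 46 (mod 709)
4^512 ≡ 46^2 = 2116 ≡ 698 (mod 709)
708 = 512 + 128 + 64 + 4 in binary powers of 2.
So 4^708 ≡ 698 · 563 · 211 · 256 ≡ 1 (mod 709).
Since the result is 1, base 4 gives no evidence that 709 is composite.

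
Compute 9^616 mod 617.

9^1 ≡ 9 (mod 617)
9^2 ≡ 9^2 = 81 ≡ 81 (mod 617)
9^4 ≡ 81^2 = 6561 ≡ 391 (mod 617)
9^8 ≡ 391^2 = 152881 ≡ 482 (mod 617)
9^16 ≡ 482^2 = 232324 ≡ 332 (mod 617)
9^32 ≡ 332^2 = 110224 ≡ 398 (mod 617)
9^64 ≡ 398^2 = 158404 ≡ 452 (mod 617)
9^128 ≡ 452^2 = 204304 ≡ 77 (mod 617)
9^256 ≡ 77^2 = 5929 ≡ 376 (mod 617)
9^512 ≡ 376^2 = 141376 ≡ 83 (mod 617)
616 = 512 + 64 + 32 + 8 in binary powers of 2.
So 9^616 ≡ 83 · 452 · 398 · 482 ≡ 1 (mod 617).
Since the result is 1, base 9 gives no evidence that 617 is composite.

1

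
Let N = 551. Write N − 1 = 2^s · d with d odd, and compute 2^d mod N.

184

551 − 1 = 550 = 2^1 · 275, so d = 275.
2^1 ≡ 2 (mod 551)
2^2 ≡ 2^2 = 4 ≡ 4 (mod 551)
2^4 ≡ 4^2 = 16 ≡ 16 (mod 551)
2^8 ≡ 16^2 = 256 ≡ 256 (mod 551)
2^16 ≡ 256^2 = 65536 ≡ 518 (mod 551)
2^32 ≡ 518^2 = 268324 ≡ 538 (mod 551)
2^64 ≡ 538^2 = 289444 ≡ 169 (mod 551)
2^128 ≡ 169^2 = 28561 ≡ 460 (mod 551)
2^256 ≡ 460^2 = 211600 ≡ 16 (mod 551)
275 = 256 + 16 + 2 + 1 in binary powers of 2.
So 2^275 ≡ 16 · 518 · 4 · 2 ≡ 184 (mod 551).
Squaring chain: 184; never reaches −1, so base 2 is a Miller–Rabin witness that 551 is composite.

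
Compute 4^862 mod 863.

1

4^1 ≡ 4 (mod 863)
4^2 ≡ 4^2 = 16 ≡ 16 (mod 863)
4^4 ≡ 16^2 = 256 ≡ 256 (mod 863)
4^8 ≡ 256^2 = 65536 ≡ 811 (mod 863)
4^16 ≡ 811^2 = 657721 ≡ 115 (mod 863)
4^32 ≡ 115^2 = 13225 ≡ 280 (mod 863)
4^64 ≡ 280^2 = 78400 ≡ 730 (mod 863)
4^128 ≡ 730^2 = 532900 ≡ 429 (mod 863)
4^256 ≡ 429^2 = 184041 ≡ 222 (mod 863)
4^512 ≡ 222^2 = 49284 ≡ 93 (mod 863)
862 = 512 + 256 + 64 + 16 + 8 + 4 + 2 in binary powers of 2.
So 4^862 ≡ 93 · 222 · 730 · 115 · 811 · 256 · 16 ≡ 1 (mod 863).
Since the result is 1, base 4 gives no evidence that 863 is composite.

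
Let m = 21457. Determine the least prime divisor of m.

43

21457 is odd.
Digit sum 19, not divisible by 3.
Ends in 7: not divisible by 5.
7: 21457 = 7·3065 + 2
11: 21457 = 11·1950 + 7
13: 21457 = 13·1650 + 7
17: 21457 = 17·1262 + 3
19: 21457 = 19·1129 + 6
23: 21457 = 23·932 + 21
29: 21457 = 29·739 + 26
31: 21457 = 31·692 + 5
37: 21457 = 37·579 + 34
41: 21457 = 41·523 + 14
43: 21457 = 43·499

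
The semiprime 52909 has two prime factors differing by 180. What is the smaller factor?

157

Since p = q + 180, we have 52909 = q(q + 180), so q² + 180q − 52909 = 0.
Discriminant: 180² + 4·52909 = 32400 + 211636 = 244036; √244036 = 494.
q = (−180 + 494)/2 = 157, and p = q + 180 = 337.
Check: 157 · 337 = 52909.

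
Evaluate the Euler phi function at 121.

Factor: 121 = 11^2.
φ(121) = 11^1·(11−1) = 110.

110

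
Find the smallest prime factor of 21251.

21251 is odd.
Digit sum 11, not divisible by 3.
Ends in 1: not divisible by 5.
7: 21251 = 7·3035 + 6
11: 21251 = 11·1931 + 10
13: 21251 = 13·1634 + 9
17: 21251 = 17·1250 + 1
19: 21251 = 19·1118 + 9
23: 21251 = 23·923 + 22
29: 21251 = 29·732 + 23
31: 21251 = 31·685 + 16
37: 21251 = 37·574 + 13
41: 21251 = 41·518 + 13
43: 21251 = 43·494 + 9
47: 21251 = 47·452 + 7
53: 21251 = 53·400 + 51
59: 21251 = 59·360 + 11
61: 21251 = 61·348 + 23
67: 21251 = 67·317 + 12
71: 21251 = 71·299 + 22
73: 21251 = 73·291 + 8
79: 21251 = 79·269

79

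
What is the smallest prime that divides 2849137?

2849137 is odd.
Digit sum 34, not divisible by 3.
Ends in 7: not divisible by 5.
7: 2849137 = 7·407019 + 4
11: 2849137 = 11·259012 + 5
13: 2849137 = 13·219164 + 5
17: 2849137 = 17·167596 + 5
19: 2849137 = 19·149954 + 11
23: 2849137 = 23·123875 + 12
29: 2849137 = 29·98246 + 3
31: 2849137 = 31·91907 + 20
37: 2849137 = 37·77003 + 26
41: 2849137 = 41·69491 + 6
43: 2849137 = 43·66259

43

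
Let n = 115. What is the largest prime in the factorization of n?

23

115 = 5 · 23
23 is prime.
So 115 = 5 · 23; the largest prime factor is 23.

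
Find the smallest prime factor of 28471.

28471 is odd.
Digit sum 22, not divisible by 3.
Ends in 1: not divisible by 5.
7: 28471 = 7·4067 + 2
11: 28471 = 11·2588 + 3
13: 28471 = 13·2190 + 1
17: 28471 = 17·1674 + 13
19: 28471 = 19·1498 + 9
23: 28471 = 23·1237 + 20
29: 28471 = 29·981 + 22
31: 28471 = 31·918 + 13
37: 28471 = 37·769 + 18
41: 28471 = 41·694 + 17
43: 28471 = 43·662 + 5
47: 28471 = 47·605 + 36
53: 28471 = 53·537 + 10
59: 28471 = 59·482 + 33
61: 28471 = 61·466 + 45
67: 28471 = 67·424 + 63
71: 28471 = 71·401

71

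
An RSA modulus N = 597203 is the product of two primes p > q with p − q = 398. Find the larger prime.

Since p = q + 398, we have 597203 = q(q + 398), so q² + 398q − 597203 = 0.
Discriminant: 398² + 4·597203 = 158404 + 2388812 = 2547216; √2547216 = 1596.
q = (−398 + 1596)/2 = 599, and p = q + 398 = 997.
Check: 599 · 997 = 597203.

997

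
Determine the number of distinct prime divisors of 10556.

4

10556 = 2^2 · 2639
2639 = 7 · 377
377 = 13 · 29
10556 = 2^2 · 7 · 13 · 29, which has 4 distinct prime factors.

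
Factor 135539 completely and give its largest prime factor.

83

135539 = 23 · 5893
5893 = 71 · 83
83 is prime.
So 135539 = 23 · 71 · 83; the largest prime factor is 83.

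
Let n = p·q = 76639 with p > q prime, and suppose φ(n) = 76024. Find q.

173

φ(n) = (p−1)(q−1) = n − (p+q) + 1, so p + q = 76639 − 76024 + 1 = 616.
p and q are the roots of t² − 616t + 76639 = 0.
Discriminant: 616² − 4·76639 = 379456 − 306556 = 72900; √72900 = 270.
q = (616 − 270)/2 = 173, p = (616 + 270)/2 = 443.
Check: 173 · 443 = 76639.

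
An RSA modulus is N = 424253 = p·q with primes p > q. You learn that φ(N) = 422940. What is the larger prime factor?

743

φ(n) = (p−1)(q−1) = n − (p+q) + 1, so p + q = 424253 − 422940 + 1 = 1314.
p and q are the roots of t² − 1314t + 424253 = 0.
Discriminant: 1314² − 4·424253 = 1726596 − 1697012 = 29584; √29584 = 172.
q = (1314 − 172)/2 = 571, p = (1314 + 172)/2 = 743.
Check: 571 · 743 = 424253.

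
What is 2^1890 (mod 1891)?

2^1 ≡ 2 (mod 1891)
2^2 ≡ 2^2 = 4 ≡ 4 (mod 1891)
2^4 ≡ 4^2 = 16 ≡ 16 (mod 1891)
2^8 ≡ 16^2 = 256 ≡ 256 (mod 1891)
2^16 ≡ 256^2 = 65536 ≡ 1242 (mod 1891)
2^32 ≡ 1242^2 = 1542564 ≡ 1399 (mod 1891)
2^64 ≡ 1399^2 = 1957201 ≡ 16 (mod 1891)
2^128 ≡ 16^2 = 256 ≡ 256 (mod 1891)
2^256 ≡ 256^2 = 65536 ≡ 1242 (mod 1891)
2^512 ≡ 1242^2 = 1542564 ≡ 1399 (mod 1891)
2^1024 ≡ 1399^2 = 1957201 ≡ 16 (mod 1891)
1890 = 1024 + 512 + 256 + 64 + 32 + 2 in binary powers of 2.
So 2^1890 ≡ 16 · 1399 · 1242 · 16 · 1399 · 4 ≡ 1768 (mod 1891).
Since 1768 ≠ 1, base 2 is a Fermat witness: 1891 is composite.

1768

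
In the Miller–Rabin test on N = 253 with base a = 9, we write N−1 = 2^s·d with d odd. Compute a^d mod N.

253 − 1 = 252 = 2^2 · 63, so d = 63.
9^1 ≡ 9 (mod 253)
9^2 ≡ 9^2 = 81 ≡ 81 (mod 253)
9^4 ≡ 81^2 = 6561 ≡ 236 (mod 253)
9^8 ≡ 236^2 = 55696 ≡ 36 (mod 253)
9^16 ≡ 36^2 = 1296 ≡ 31 (mod 253)
9^32 ≡ 31^2 = 961 ≡ 202 (mod 253)
63 = 32 + 16 + 8 + 4 + 2 + 1 in binary powers of 2.
So 9^63 ≡ 202 · 31 · 36 · 236 · 81 · 9 ≡ 36 (mod 253).
Squaring chain: 36 → 31; never reaches −1, so base 9 is a Miller–Rabin witness that 253 is composite.

36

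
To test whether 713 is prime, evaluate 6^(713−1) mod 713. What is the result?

6^1 ≡ 6 (mod 713)
6^2 ≡ 6^2 = 36 ≡ 36 (mod 713)
6^4 ≡ 36^2 = 1296 ≡ 583 (mod 713)
6^8 ≡ 583^2 = 339889 ≡ 501 (mod 713)
6^16 ≡ 501^2 = 251001 ≡ 25 (mod 713)
6^32 ≡ 25^2 = 625 ≡ 625 (mod 713)
6^64 ≡ 625^2 = 390625 ≡ 614 (mod 713)
6^128 ≡ 614^2 = 376996 ≡ 532 (mod 713)
6^256 ≡ 532^2 = 283024 ≡ 676 (mod 713)
6^512 ≡ 676^2 = 456976 ≡ 656 (mod 713)
712 = 512 + 128 + 64 + 8 in binary powers of 2.
So 6^712 ≡ 656 · 532 · 614 · 501 ≡ 87 (mod 713).
Since 87 ≠ 1, base 6 is a Fermat witness: 713 is composite.

87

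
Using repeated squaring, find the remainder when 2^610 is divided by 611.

101

2^1 ≡ 2 (mod 611)
2^2 ≡ 2^2 = 4 ≡ 4 (mod 611)
2^4 ≡ 4^2 = 16 ≡ 16 (mod 611)
2^8 ≡ 16^2 = 256 ≡ 256 (mod 611)
2^16 ≡ 256^2 = 65536 ≡ 159 (mod 611)
2^32 ≡ 159^2 = 25281 ≡ 230 (mod 611)
2^64 ≡ 230^2 = 52900 ≡ 354 (mod 611)
2^128 ≡ 354^2 = 125316 ≡ 61 (mod 611)
2^256 ≡ 61^2 = 3721 ≡ 55 (mod 611)
2^512 ≡ 55^2 = 3025 ≡ 581 (mod 611)
610 = 512 + 64 + 32 + 2 in binary powers of 2.
So 2^610 ≡ 581 · 354 · 230 · 4 ≡ 101 (mod 611).
Since 101 ≠ 1, base 2 is a Fermat witness: 611 is composite.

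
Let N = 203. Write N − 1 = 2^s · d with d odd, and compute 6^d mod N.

203 − 1 = 202 = 2^1 · 101, so d = 101.
6^1 ≡ 6 (mod 203)
6^2 ≡ 6^2 = 36 ≡ 36 (mod 203)
6^4 ≡ 36^2 = 1296 ≡ 78 (mod 203)
6^8 ≡ 78^2 = 6084 ≡ 197 (mod 203)
6^16 ≡ 197^2 = 38809 ≡ 36 (mod 203)
6^32 ≡ 36^2 = 1296 ≡ 78 (mod 203)
6^64 ≡ 78^2 = 6084 ≡ 197 (mod 203)
101 = 64 + 32 + 4 + 1 in binary powers of 2.
So 6^101 ≡ 197 · 78 · 78 · 6 ≡ 13 (mod 203).
Squaring chain: 13; never reaches −1, so base 6 is a Miller–Rabin witness that 203 is composite.

13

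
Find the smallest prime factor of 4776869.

41

4776869 is odd.
Digit sum 47, not divisible by 3.
Ends in 9: not divisible by 5.
7: 4776869 = 7·682409 + 6
11: 4776869 = 11·434260 + 9
13: 4776869 = 13·367451 + 6
17: 4776869 = 17·280992 + 5
19: 4776869 = 19·251414 + 3
23: 4776869 = 23·207689 + 22
29: 4776869 = 29·164719 + 18
31: 4776869 = 31·154092 + 17
37: 4776869 = 37·129104 + 21
41: 4776869 = 41·116509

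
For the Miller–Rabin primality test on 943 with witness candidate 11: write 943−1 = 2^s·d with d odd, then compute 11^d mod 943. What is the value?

65

943 − 1 = 942 = 2^1 · 471, so d = 471.
11^1 ≡ 11 (mod 943)
11^2 ≡ 11^2 = 121 ≡ 121 (mod 943)
11^4 ≡ 121^2 = 14641 ≡ 496 (mod 943)
11^8 ≡ 496^2 = 246016 ≡ 836 (mod 943)
11^16 ≡ 836^2 = 698896 ≡ 133 (mod 943)
11^32 ≡ 133^2 = 17689 ≡ 715 (mod 943)
11^64 ≡ 715^2 = 511225 ≡ 119 (mod 943)
11^128 ≡ 119^2 = 14161 ≡ 16 (mod 943)
11^256 ≡ 16^2 = 256 ≡ 256 (mod 943)
471 = 256 + 128 + 64 + 16 + 4 + 2 + 1 in binary powers of 2.
So 11^471 ≡ 256 · 16 · 119 · 133 · 496 · 121 · 11 ≡ 65 (mod 943).
Squaring chain: 65; never reaches −1, so base 11 is a Miller–Rabin witness that 943 is composite.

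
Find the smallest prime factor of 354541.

11

354541 is odd.
Digit sum 22, not divisible by 3.
Ends in 1: not divisible by 5.
7: 354541 = 7·50648 + 5
11: 354541 = 11·32231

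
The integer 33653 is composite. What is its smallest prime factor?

33653 is odd.
Digit sum 20, not divisible by 3.
Ends in 3: not divisible by 5.
7: 33653 = 7·4807 + 4
11: 33653 = 11·3059 + 4
13: 33653 = 13·2588 + 9
17: 33653 = 17·1979 + 10
19: 33653 = 19·1771 + 4
23: 33653 = 23·1463 + 4
29: 33653 = 29·1160 + 13
31: 33653 = 31·1085 + 18
37: 33653 = 37·909 + 20
41: 33653 = 41·820 + 33
43: 33653 = 43·782 + 27
47: 33653 = 47·716 + 1
53: 33653 = 53·634 + 51
59: 33653 = 59·570 + 23
61: 33653 = 61·551 + 42
67: 33653 = 67·502 + 19
71: 33653 = 71·473 + 70
73: 33653 = 73·461

73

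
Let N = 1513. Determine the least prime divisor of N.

17

1513 is odd.
Digit sum 10, not divisible by 3.
Ends in 3: not divisible by 5.
7: 1513 = 7·216 + 1
11: 1513 = 11·137 + 6
13: 1513 = 13·116 + 5
17: 1513 = 17·89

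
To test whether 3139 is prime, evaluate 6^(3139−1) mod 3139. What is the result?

2710

6^1 ≡ 6 (mod 3139)
6^2 ≡ 6^2 = 36 ≡ 36 (mod 3139)
6^4 ≡ 36^2 = 1296 ≡ 1296 (mod 3139)
6^8 ≡ 1296^2 = 1679616 ≡ 251 (mod 3139)
6^16 ≡ 251^2 = 63001 ≡ 221 (mod 3139)
6^32 ≡ 221^2 = 48841 ≡ 1756 (mod 3139)
6^64 ≡ 1756^2 = 3083536 ≡ 1038 (mod 3139)
6^128 ≡ 1038^2 = 1077444 ≡ 767 (mod 3139)
6^256 ≡ 767^2 = 588289 ≡ 1296 (mod 3139)
6^512 ≡ 1296^2 = 1679616 ≡ 251 (mod 3139)
6^1024 ≡ 251^2 = 63001 ≡ 221 (mod 3139)
6^2048 ≡ 221^2 = 48841 ≡ 1756 (mod 3139)
3138 = 2048 + 1024 + 64 + 2 in binary powers of 2.
So 6^3138 ≡ 1756 · 221 · 1038 · 36 ≡ 2710 (mod 3139).
Since 2710 ≠ 1, base 6 is a Fermat witness: 3139 is composite.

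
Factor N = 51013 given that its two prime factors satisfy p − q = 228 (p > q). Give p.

367

Since p = q + 228, we have 51013 = q(q + 228), so q² + 228q − 51013 = 0.
Discriminant: 228² + 4·51013 = 51984 + 204052 = 256036; √256036 = 506.
q = (−228 + 506)/2 = 139, and p = q + 228 = 367.
Check: 139 · 367 = 51013.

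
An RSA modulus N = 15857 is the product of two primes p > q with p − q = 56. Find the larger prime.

Since p = q + 56, we have 15857 = q(q + 56), so q² + 56q − 15857 = 0.
Discriminant: 56² + 4·15857 = 3136 + 63428 = 66564; √66564 = 258.
q = (−56 + 258)/2 = 101, and p = q + 56 = 157.
Check: 101 · 157 = 15857.

157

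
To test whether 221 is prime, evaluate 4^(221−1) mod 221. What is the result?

4^1 ≡ 4 (mod 221)
4^2 ≡ 4^2 = 16 ≡ 16 (mod 221)
4^4 ≡ 16^2 = 256 ≡ 35 (mod 221)
4^8 ≡ 35^2 = 1225 ≡ 120 (mod 221)
4^16 ≡ 120^2 = 14400 ≡ 35 (mod 221)
4^32 ≡ 35^2 = 1225 ≡ 120 (mod 221)
4^64 ≡ 120^2 = 14400 ≡ 35 (mod 221)
4^128 ≡ 35^2 = 1225 ≡ 120 (mod 221)
220 = 128 + 64 + 16 + 8 + 4 in binary powers of 2.
So 4^220 ≡ 120 · 35 · 35 · 120 · 35 ≡ 35 (mod 221).
Since 35 ≠ 1, base 4 is a Fermat witness: 221 is composite.

35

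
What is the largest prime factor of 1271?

1271 = 31 · 41
41 is prime.
So 1271 = 31 · 41; the largest prime factor is 41.

41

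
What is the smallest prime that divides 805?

5

805 is odd.
Digit sum 13, not divisible by 3.
Ends in 5: divisible by 5.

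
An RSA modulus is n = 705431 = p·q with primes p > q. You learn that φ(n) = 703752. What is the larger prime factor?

φ(n) = (p−1)(q−1) = n − (p+q) + 1, so p + q = 705431 − 703752 + 1 = 1680.
p and q are the roots of t² − 1680t + 705431 = 0.
Discriminant: 1680² − 4·705431 = 2822400 − 2821724 = 676; √676 = 26.
q = (1680 − 26)/2 = 827, p = (1680 + 26)/2 = 853.
Check: 827 · 853 = 705431.

853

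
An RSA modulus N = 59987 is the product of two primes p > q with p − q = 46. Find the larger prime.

269

Since p = q + 46, we have 59987 = q(q + 46), so q² + 46q − 59987 = 0.
Discriminant: 46² + 4·59987 = 2116 + 239948 = 242064; √242064 = 492.
q = (−46 + 492)/2 = 223, and p = q + 46 = 269.
Check: 223 · 269 = 59987.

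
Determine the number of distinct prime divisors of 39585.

39585 = 3 · 13195
13195 = 5 · 2639
2639 = 7 · 377
377 = 13 · 29
39585 = 3 · 5 · 7 · 13 · 29, which has 5 distinct prime factors.

5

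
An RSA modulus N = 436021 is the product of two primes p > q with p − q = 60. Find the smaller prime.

631

Since p = q + 60, we have 436021 = q(q + 60), so q² + 60q − 436021 = 0.
Discriminant: 60² + 4·436021 = 3600 + 1744084 = 1747684; √1747684 = 1322.
q = (−60 + 1322)/2 = 631, and p = q + 60 = 691.
Check: 631 · 691 = 436021.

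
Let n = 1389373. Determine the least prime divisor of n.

1389373 is odd.
Digit sum 34, not divisible by 3.
Ends in 3: not divisible by 5.
7: 1389373 = 7·198481 + 6
11: 1389373 = 11·126306 + 7
13: 1389373 = 13·106874 + 11
17: 1389373 = 17·81727 + 14
19: 1389373 = 19·73124 + 17
23: 1389373 = 23·60407 + 12
29: 1389373 = 29·47909 + 12
31: 1389373 = 31·44818 + 15
37: 1389373 = 37·37550 + 23
41: 1389373 = 41·33887 + 6
43: 1389373 = 43·32311

43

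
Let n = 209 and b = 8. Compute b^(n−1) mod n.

8^1 ≡ 8 (mod 209)
8^2 ≡ 8^2 = 64 ≡ 64 (mod 209)
8^4 ≡ 64^2 = 4096 ≡ 125 (mod 209)
8^8 ≡ 125^2 = 15625 ≡ 159 (mod 209)
8^16 ≡ 159^2 = 25281 ≡ 201 (mod 209)
8^32 ≡ 201^2 = 40401 ≡ 64 (mod 209)
8^64 ≡ 64^2 = 4096 ≡ 125 (mod 209)
8^128 ≡ 125^2 = 15625 ≡ 159 (mod 209)
208 = 128 + 64 + 16 in binary powers of 2.
So 8^208 ≡ 159 · 125 · 201 ≡ 49 (mod 209).
Since 49 ≠ 1, base 8 is a Fermat witness: 209 is composite.

49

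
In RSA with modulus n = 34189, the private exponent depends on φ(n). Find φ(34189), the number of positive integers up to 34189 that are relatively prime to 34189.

Factor: 34189 = 179 · 191.
φ(34189) = (179−1) · (191−1) = 178 · 190 = 33820.

33820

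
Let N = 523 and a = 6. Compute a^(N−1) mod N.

6^1 ≡ 6 (mod 523)
6^2 ≡ 6^2 = 36 ≡ 36 (mod 523)
6^4 ≡ 36^2 = 1296 ≡ 250 (mod 523)
6^8 ≡ 250^2 = 62500 ≡ 263 (mod 523)
6^16 ≡ 263^2 = 69169 ≡ 133 (mod 523)
6^32 ≡ 133^2 = 17689 ≡ 430 (mod 523)
6^64 ≡ 430^2 = 184900 ≡ 281 (mod 523)
6^128 ≡ 281^2 = 78961 ≡ 511 (mod 523)
6^256 ≡ 511^2 = 261121 ≡ 144 (mod 523)
6^512 ≡ 144^2 = 20736 ≡ 339 (mod 523)
522 = 512 + 8 + 2 in binary powers of 2.
So 6^522 ≡ 339 · 263 · 36 ≡ 1 (mod 523).
Since the result is 1, base 6 gives no evidence that 523 is composite.

1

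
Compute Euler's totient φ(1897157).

1850688

Factor: 1897157 = 103 · 113 · 163.
φ(1897157) = (103−1) · (113−1) · (163−1) = 102 · 112 · 162 = 1850688.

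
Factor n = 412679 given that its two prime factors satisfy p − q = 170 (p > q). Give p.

Since p = q + 170, we have 412679 = q(q + 170), so q² + 170q − 412679 = 0.
Discriminant: 170² + 4·412679 = 28900 + 1650716 = 1679616; √1679616 = 1296.
q = (−170 + 1296)/2 = 563, and p = q + 170 = 733.
Check: 563 · 733 = 412679.

733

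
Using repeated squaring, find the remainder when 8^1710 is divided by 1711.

8^1 ≡ 8 (mod 1711)
8^2 ≡ 8^2 = 64 ≡ 64 (mod 1711)
8^4 ≡ 64^2 = 4096 ≡ 674 (mod 1711)
8^8 ≡ 674^2 = 454276 ≡ 861 (mod 1711)
8^16 ≡ 861^2 = 741321 ≡ 458 (mod 1711)
8^32 ≡ 458^2 = 209764 ≡ 1022 (mod 1711)
8^64 ≡ 1022^2 = 1044484 ≡ 774 (mod 1711)
8^128 ≡ 774^2 = 599076 ≡ 226 (mod 1711)
8^256 ≡ 226^2 = 51076 ≡ 1457 (mod 1711)
8^512 ≡ 1457^2 = 2122849 ≡ 1209 (mod 1711)
8^1024 ≡ 1209^2 = 1461681 ≡ 487 (mod 1711)
1710 = 1024 + 512 + 128 + 32 + 8 + 4 + 2 in binary powers of 2.
So 8^1710 ≡ 487 · 1209 · 226 · 1022 · 861 · 674 · 64 ≡ 789 (mod 1711).
Since 789 ≠ 1, base 8 is a Fermat witness: 1711 is composite.

789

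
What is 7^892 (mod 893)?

7^1 ≡ 7 (mod 893)
7^2 ≡ 7^2 = 49 ≡ 49 (mod 893)
7^4 ≡ 49^2 = 2401 ≡ 615 (mod 893)
7^8 ≡ 615^2 = 378225 ≡ 486 (mod 893)
7^16 ≡ 486^2 = 236196 ≡ 444 (mod 893)
7^32 ≡ 444^2 = 197136 ≡ 676 (mod 893)
7^64 ≡ 676^2 = 456976 ≡ 653 (mod 893)
7^128 ≡ 653^2 = 426409 ≡ 448 (mod 893)
7^256 ≡ 448^2 = 200704 ≡ 672 (mod 893)
7^512 ≡ 672^2 = 451584 ≡ 619 (mod 893)
892 = 512 + 256 + 64 + 32 + 16 + 8 + 4 in binary powers of 2.
So 7^892 ≡ 619 · 672 · 653 · 676 · 444 · 486 · 615 ≡ 653 (mod 893).
Since 653 ≠ 1, base 7 is a Fermat witness: 893 is composite.

653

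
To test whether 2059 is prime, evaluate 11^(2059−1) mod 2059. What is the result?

11^1 ≡ 11 (mod 2059)
11^2 ≡ 11^2 = 121 ≡ 121 (mod 2059)
11^4 ≡ 121^2 = 14641 ≡ 228 (mod 2059)
11^8 ≡ 228^2 = 51984 ≡ 509 (mod 2059)
11^16 ≡ 509^2 = 259081 ≡ 1706 (mod 2059)
11^32 ≡ 1706^2 = 2910436 ≡ 1069 (mod 2059)
11^64 ≡ 1069^2 = 1142761 ≡ 16 (mod 2059)
11^128 ≡ 16^2 = 256 ≡ 256 (mod 2059)
11^256 ≡ 256^2 = 65536 ≡ 1707 (mod 2059)
11^512 ≡ 1707^2 = 2913849 ≡ 364 (mod 2059)
11^1024 ≡ 364^2 = 132496 ≡ 720 (mod 2059)
11^2048 ≡ 720^2 = 518400 ≡ 1591 (mod 2059)
2058 = 2048 + 8 + 2 in binary powers of 2.
So 11^2058 ≡ 1591 · 509 · 121 ≡ 289 (mod 2059).
Since 289 ≠ 1, base 11 is a Fermat witness: 2059 is composite.

289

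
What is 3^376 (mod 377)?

3^1 ≡ 3 (mod 377)
3^2 ≡ 3^2 = 9 ≡ 9 (mod 377)
3^4 ≡ 9^2 = 81 ≡ 81 (mod 377)
3^8 ≡ 81^2 = 6561 ≡ 152 (mod 377)
3^16 ≡ 152^2 = 23104 ≡ 107 (mod 377)
3^32 ≡ 107^2 = 11449 ≡ 139 (mod 377)
3^64 ≡ 139^2 = 19321 ≡ 94 (mod 377)
3^128 ≡ 94^2 = 8836 ≡ 165 (mod 377)
3^256 ≡ 165^2 = 27225 ≡ 81 (mod 377)
376 = 256 + 64 + 32 + 16 + 8 in binary powers of 2.
So 3^376 ≡ 81 · 94 · 139 · 107 · 152 ≡ 16 (mod 377).
Since 16 ≠ 1, base 3 is a Fermat witness: 377 is composite.

16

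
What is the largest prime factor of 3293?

3293 = 37 · 89
89 is prime.
So 3293 = 37 · 89; the largest prime factor is 89.

89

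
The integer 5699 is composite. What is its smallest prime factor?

5699 is odd.
Digit sum 29, not divisible by 3.
Ends in 9: not divisible by 5.
7: 5699 = 7·814 + 1
11: 5699 = 11·518 + 1
13: 5699 = 13·438 + 5
17: 5699 = 17·335 + 4
19: 5699 = 19·299 + 18
23: 5699 = 23·247 + 18
29: 5699 = 29·196 + 15
31: 5699 = 31·183 + 26
37: 5699 = 37·154 + 1
41: 5699 = 41·139

41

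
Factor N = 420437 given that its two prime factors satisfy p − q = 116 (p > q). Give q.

Since p = q + 116, we have 420437 = q(q + 116), so q² + 116q − 420437 = 0.
Discriminant: 116² + 4·420437 = 13456 + 1681748 = 1695204; √1695204 = 1302.
q = (−116 + 1302)/2 = 593, and p = q + 116 = 709.
Check: 593 · 709 = 420437.

593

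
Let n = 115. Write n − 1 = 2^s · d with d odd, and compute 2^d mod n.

115 − 1 = 114 = 2^1 · 57, so d = 57.
2^1 ≡ 2 (mod 115)
2^2 ≡ 2^2 = 4 ≡ 4 (mod 115)
2^4 ≡ 4^2 = 16 ≡ 16 (mod 115)
2^8 ≡ 16^2 = 256 ≡ 26 (mod 115)
2^16 ≡ 26^2 = 676 ≡ 101 (mod 115)
2^32 ≡ 101^2 = 10201 ≡ 81 (mod 115)
57 = 32 + 16 + 8 + 1 in binary powers of 2.
So 2^57 ≡ 81 · 101 · 26 · 2 ≡ 27 (mod 115).
Squaring chain: 27; never reaches −1, so base 2 is a Miller–Rabin witness that 115 is composite.

27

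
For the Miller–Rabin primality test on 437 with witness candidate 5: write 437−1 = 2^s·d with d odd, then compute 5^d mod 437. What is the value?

437 − 1 = 436 = 2^2 · 109, so d = 109.
5^1 ≡ 5 (mod 437)
5^2 ≡ 5^2 = 25 ≡ 25 (mod 437)
5^4 ≡ 25^2 = 625 ≡ 188 (mod 437)
5^8 ≡ 188^2 = 35344 ≡ 384 (mod 437)
5^16 ≡ 384^2 = 147456 ≡ 187 (mod 437)
5^32 ≡ 187^2 = 34969 ≡ 9 (mod 437)
5^64 ≡ 9^2 = 81 ≡ 81 (mod 437)
109 = 64 + 32 + 8 + 4 + 1 in binary powers of 2.
So 5^109 ≡ 81 · 9 · 384 · 188 · 5 ≡ 290 (mod 437).
Squaring chain: 290 → 196; never reaches −1, so base 5 is a Miller–Rabin witness that 437 is composite.

290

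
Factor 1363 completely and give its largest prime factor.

1363 = 29 · 47
47 is prime.
So 1363 = 29 · 47; the largest prime factor is 47.

47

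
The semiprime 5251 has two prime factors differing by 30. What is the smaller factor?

Since p = q + 30, we have 5251 = q(q + 30), so q² + 30q − 5251 = 0.
Discriminant: 30² + 4·5251 = 900 + 21004 = 21904; √21904 = 148.
q = (−30 + 148)/2 = 59, and p = q + 30 = 89.
Check: 59 · 89 = 5251.

59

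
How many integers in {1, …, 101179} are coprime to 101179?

Factor: 101179 = 13 · 43 · 181.
φ(101179) = (13−1) · (43−1) · (181−1) = 12 · 42 · 180 = 90720.

90720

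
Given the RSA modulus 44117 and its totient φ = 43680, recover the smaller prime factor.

157

φ(n) = (p−1)(q−1) = n − (p+q) + 1, so p + q = 44117 − 43680 + 1 = 438.
p and q are the roots of t² − 438t + 44117 = 0.
Discriminant: 438² − 4·44117 = 191844 − 176468 = 15376; √15376 = 124.
q = (438 − 124)/2 = 157, p = (438 + 124)/2 = 281.
Check: 157 · 281 = 44117.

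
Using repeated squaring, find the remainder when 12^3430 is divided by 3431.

12^1 ≡ 12 (mod 3431)
12^2 ≡ 12^2 = 144 ≡ 144 (mod 3431)
12^4 ≡ 144^2 = 20736 ≡ 150 (mod 3431)
12^8 ≡ 150^2 = 22500 ≡ 1914 (mod 3431)
12^16 ≡ 1914^2 = 3663396 ≡ 2519 (mod 3431)
12^32 ≡ 2519^2 = 6345361 ≡ 1442 (mod 3431)
12^64 ≡ 1442^2 = 2079364 ≡ 178 (mod 3431)
12^128 ≡ 178^2 = 31684 ≡ 805 (mod 3431)
12^256 ≡ 805^2 = 648025 ≡ 2997 (mod 3431)
12^512 ≡ 2997^2 = 8982009 ≡ 3082 (mod 3431)
12^1024 ≡ 3082^2 = 9498724 ≡ 1716 (mod 3431)
12^2048 ≡ 1716^2 = 2944656 ≡ 858 (mod 3431)
3430 = 2048 + 1024 + 256 + 64 + 32 + 4 + 2 in binary powers of 2.
So 12^3430 ≡ 858 · 1716 · 2997 · 178 · 1442 · 150 · 144 ≡ 3326 (mod 3431).
Since 3326 ≠ 1, base 12 is a Fermat witness: 3431 is composite.

3326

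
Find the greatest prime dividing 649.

649 = 11 · 59
59 is prime.
So 649 = 11 · 59; the largest prime factor is 59.

59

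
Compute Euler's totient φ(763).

Factor: 763 = 7 · 109.
φ(763) = (7−1) · (109−1) = 6 · 108 = 648.

648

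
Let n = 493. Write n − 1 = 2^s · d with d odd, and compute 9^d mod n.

493 − 1 = 492 = 2^2 · 123, so d = 123.
9^1 ≡ 9 (mod 493)
9^2 ≡ 9^2 = 81 ≡ 81 (mod 493)
9^4 ≡ 81^2 = 6561 ≡ 152 (mod 493)
9^8 ≡ 152^2 = 23104 ≡ 426 (mod 493)
9^16 ≡ 426^2 = 181476 ≡ 52 (mod 493)
9^32 ≡ 52^2 = 2704 ≡ 239 (mod 493)
9^64 ≡ 239^2 = 57121 ≡ 426 (mod 493)
123 = 64 + 32 + 16 + 8 + 2 + 1 in binary powers of 2.
So 9^123 ≡ 426 · 239 · 52 · 426 · 81 · 9 ≡ 457 (mod 493).
Squaring chain: 457 → 310; never reaches −1, so base 9 is a Miller–Rabin witness that 493 is composite.

457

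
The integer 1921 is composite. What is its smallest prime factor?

1921 is odd.
Digit sum 13, not divisible by 3.
Ends in 1: not divisible by 5.
7: 1921 = 7·274 + 3
11: 1921 = 11·174 + 7
13: 1921 = 13·147 + 10
17: 1921 = 17·113

17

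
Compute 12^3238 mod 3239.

12^1 ≡ 12 (mod 3239)
12^2 ≡ 12^2 = 144 ≡ 144 (mod 3239)
12^4 ≡ 144^2 = 20736 ≡ 1302 (mod 3239)
12^8 ≡ 1302^2 = 1695204 ≡ 1207 (mod 3239)
12^16 ≡ 1207^2 = 1456849 ≡ 2538 (mod 3239)
12^32 ≡ 2538^2 = 6441444 ≡ 2312 (mod 3239)
12^64 ≡ 2312^2 = 5345344 ≡ 994 (mod 3239)
12^128 ≡ 994^2 = 988036 ≡ 141 (mod 3239)
12^256 ≡ 141^2 = 19881 ≡ 447 (mod 3239)
12^512 ≡ 447^2 = 199809 ≡ 2230 (mod 3239)
12^1024 ≡ 2230^2 = 4972900 ≡ 1035 (mod 3239)
12^2048 ≡ 1035^2 = 1071225 ≡ 2355 (mod 3239)
3238 = 2048 + 1024 + 128 + 32 + 4 + 2 in binary powers of 2.
So 12^3238 ≡ 2355 · 1035 · 141 · 2312 · 1302 · 144 ≡ 699 (mod 3239).
Since 699 ≠ 1, base 12 is a Fermat witness: 3239 is composite.

699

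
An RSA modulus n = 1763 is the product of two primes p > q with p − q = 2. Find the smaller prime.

41

Since p = q + 2, we have 1763 = q(q + 2), so q² + 2q − 1763 = 0.
Discriminant: 2² + 4·1763 = 4 + 7052 = 7056; √7056 = 84.
q = (−2 + 84)/2 = 41, and p = q + 2 = 43.
Check: 41 · 43 = 1763.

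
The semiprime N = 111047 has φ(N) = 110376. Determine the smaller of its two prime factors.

293

φ(n) = (p−1)(q−1) = n − (p+q) + 1, so p + q = 111047 − 110376 + 1 = 672.
p and q are the roots of t² − 672t + 111047 = 0.
Discriminant: 672² − 4·111047 = 451584 − 444188 = 7396; √7396 = 86.
q = (672 − 86)/2 = 293, p = (672 + 86)/2 = 379.
Check: 293 · 379 = 111047.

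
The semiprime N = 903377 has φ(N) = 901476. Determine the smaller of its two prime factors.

φ(n) = (p−1)(q−1) = n − (p+q) + 1, so p + q = 903377 − 901476 + 1 = 1902.
p and q are the roots of t² − 1902t + 903377 = 0.
Discriminant: 1902² − 4·903377 = 3617604 − 3613508 = 4096; √4096 = 64.
q = (1902 − 64)/2 = 919, p = (1902 + 64)/2 = 983.
Check: 919 · 983 = 903377.

919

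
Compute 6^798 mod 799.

6^1 ≡ 6 (mod 799)
6^2 ≡ 6^2 = 36 ≡ 36 (mod 799)
6^4 ≡ 36^2 = 1296 ≡ 497 (mod 799)
6^8 ≡ 497^2 = 247009 ≡ 118 (mod 799)
6^16 ≡ 118^2 = 13924 ≡ 341 (mod 799)
6^32 ≡ 341^2 = 116281 ≡ 426 (mod 799)
6^64 ≡ 426^2 = 181476 ≡ 103 (mod 799)
6^128 ≡ 103^2 = 10609 ≡ 222 (mod 799)
6^256 ≡ 222^2 = 49284 ≡ 545 (mod 799)
6^512 ≡ 545^2 = 297025 ≡ 596 (mod 799)
798 = 512 + 256 + 16 + 8 + 4 + 2 in binary powers of 2.
So 6^798 ≡ 596 · 545 · 341 · 118 · 497 · 36 ≡ 247 (mod 799).
Since 247 ≠ 1, base 6 is a Fermat witness: 799 is composite.

247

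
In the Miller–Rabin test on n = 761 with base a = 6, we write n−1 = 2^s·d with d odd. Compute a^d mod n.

761 − 1 = 760 = 2^3 · 95, so d = 95.
6^1 ≡ 6 (mod 761)
6^2 ≡ 6^2 = 36 ≡ 36 (mod 761)
6^4 ≡ 36^2 = 1296 ≡ 535 (mod 761)
6^8 ≡ 535^2 = 286225 ≡ 89 (mod 761)
6^16 ≡ 89^2 = 7921 ≡ 311 (mod 761)
6^32 ≡ 311^2 = 96721 ≡ 74 (mod 761)
6^64 ≡ 74^2 = 5476 ≡ 149 (mod 761)
95 = 64 + 16 + 8 + 4 + 2 + 1 in binary powers of 2.
So 6^95 ≡ 149 · 311 · 89 · 535 · 36 · 6 ≡ 62 (mod 761).
Squaring chain: 62 → 39 → 760; reaches −1, so base 6 does not prove 761 composite.

62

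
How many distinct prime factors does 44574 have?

5

44574 = 2 · 22287
22287 = 3 · 7429
7429 = 17 · 437
437 = 19 · 23
44574 = 2 · 3 · 17 · 19 · 23, which has 5 distinct prime factors.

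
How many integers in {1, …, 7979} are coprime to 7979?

Factor: 7979 = 79 · 101.
φ(7979) = (79−1) · (101−1) = 78 · 100 = 7800.

7800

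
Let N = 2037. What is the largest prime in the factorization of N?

2037 = 3 · 679
679 = 7 · 97
97 is prime.
So 2037 = 3 · 7 · 97; the largest prime factor is 97.

97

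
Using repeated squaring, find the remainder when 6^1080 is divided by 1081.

6^1 ≡ 6 (mod 1081)
6^2 ≡ 6^2 = 36 ≡ 36 (mod 1081)
6^4 ≡ 36^2 = 1296 ≡ 215 (mod 1081)
6^8 ≡ 215^2 = 46225 ≡ 823 (mod 1081)
6^16 ≡ 823^2 = 677329 ≡ 623 (mod 1081)
6^32 ≡ 623^2 = 388129 ≡ 50 (mod 1081)
6^64 ≡ 50^2 = 2500 ≡ 338 (mod 1081)
6^128 ≡ 338^2 = 114244 ≡ 739 (mod 1081)
6^256 ≡ 739^2 = 546121 ≡ 216 (mod 1081)
6^512 ≡ 216^2 = 46656 ≡ 173 (mod 1081)
6^1024 ≡ 173^2 = 29929 ≡ 742 (mod 1081)
1080 = 1024 + 32 + 16 + 8 in binary powers of 2.
So 6^1080 ≡ 742 · 50 · 623 · 823 ≡ 243 (mod 1081).
Since 243 ≠ 1, base 6 is a Fermat witness: 1081 is composite.

243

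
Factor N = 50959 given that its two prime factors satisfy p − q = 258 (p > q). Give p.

389

Since p = q + 258, we have 50959 = q(q + 258), so q² + 258q − 50959 = 0.
Discriminant: 258² + 4·50959 = 66564 + 203836 = 270400; √270400 = 520.
q = (−258 + 520)/2 = 131, and p = q + 258 = 389.
Check: 131 · 389 = 50959.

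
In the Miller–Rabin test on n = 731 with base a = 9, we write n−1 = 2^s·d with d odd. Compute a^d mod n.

731 − 1 = 730 = 2^1 · 365, so d = 365.
9^1 ≡ 9 (mod 731)
9^2 ≡ 9^2 = 81 ≡ 81 (mod 731)
9^4 ≡ 81^2 = 6561 ≡ 713 (mod 731)
9^8 ≡ 713^2 = 508369 ≡ 324 (mod 731)
9^16 ≡ 324^2 = 104976 ≡ 443 (mod 731)
9^32 ≡ 443^2 = 196249 ≡ 341 (mod 731)
9^64 ≡ 341^2 = 116281 ≡ 52 (mod 731)
9^128 ≡ 52^2 = 2704 ≡ 511 (mod 731)
9^256 ≡ 511^2 = 261121 ≡ 154 (mod 731)
365 = 256 + 64 + 32 + 8 + 4 + 1 in binary powers of 2.
So 9^365 ≡ 154 · 52 · 341 · 324 · 713 · 9 ≡ 195 (mod 731).
Squaring chain: 195; never reaches −1, so base 9 is a Miller–Rabin witness that 731 is composite.

195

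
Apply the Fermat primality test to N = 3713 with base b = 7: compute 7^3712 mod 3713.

7^1 ≡ 7 (mod 3713)
7^2 ≡ 7^2 = 49 ≡ 49 (mod 3713)
7^4 ≡ 49^2 = 2401 ≡ 2401 (mod 3713)
7^8 ≡ 2401^2 = 5764801 ≡ 2225 (mod 3713)
7^16 ≡ 2225^2 = 4950625 ≡ 1196 (mod 3713)
7^32 ≡ 1196^2 = 1430416 ≡ 911 (mod 3713)
7^64 ≡ 911^2 = 829921 ≡ 1922 (mod 3713)
7^128 ≡ 1922^2 = 3694084 ≡ 3362 (mod 3713)
7^256 ≡ 3362^2 = 11303044 ≡ 672 (mod 3713)
7^512 ≡ 672^2 = 451584 ≡ 2311 (mod 3713)
7^1024 ≡ 2311^2 = 5340721 ≡ 1427 (mod 3713)
7^2048 ≡ 1427^2 = 2036329 ≡ 1605 (mod 3713)
3712 = 2048 + 1024 + 512 + 128 in binary powers of 2.
So 7^3712 ≡ 1605 · 1427 · 2311 · 3362 ≡ 2086 (mod 3713).
Since 2086 ≠ 1, base 7 is a Fermat witness: 3713 is composite.

2086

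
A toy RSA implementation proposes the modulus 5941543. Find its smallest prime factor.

5941543 is odd.
Digit sum 31, not divisible by 3.
Ends in 3: not divisible by 5.
7: 5941543 = 7·848791 + 6
11: 5941543 = 11·540140 + 3
13: 5941543 = 13·457041 + 10
17: 5941543 = 17·349502 + 9
19: 5941543 = 19·312712 + 15
23: 5941543 = 23·258327 + 22
29: 5941543 = 29·204880 + 23
31: 5941543 = 31·191662 + 21
37: 5941543 = 37·160582 + 9
41: 5941543 = 41·144915 + 28
43: 5941543 = 43·138175 + 18
47: 5941543 = 47·126415 + 38
53: 5941543 = 53·112104 + 31
59: 5941543 = 59·100704 + 7
61: 5941543 = 61·97402 + 21
67: 5941543 = 67·88679 + 50
71: 5941543 = 71·83683 + 50
73: 5941543 = 73·81391

73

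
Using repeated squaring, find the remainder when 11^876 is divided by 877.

11^1 ≡ 11 (mod 877)
11^2 ≡ 11^2 = 121 ≡ 121 (mod 877)
11^4 ≡ 121^2 = 14641 ≡ 609 (mod 877)
11^8 ≡ 609^2 = 370881 ≡ 787 (mod 877)
11^16 ≡ 787^2 = 619369 ≡ 207 (mod 877)
11^32 ≡ 207^2 = 42849 ≡ 753 (mod 877)
11^64 ≡ 753^2 = 567009 ≡ 467 (mod 877)
11^128 ≡ 467^2 = 218089 ≡ 593 (mod 877)
11^256 ≡ 593^2 = 351649 ≡ 849 (mod 877)
11^512 ≡ 849^2 = 720801 ≡ 784 (mod 877)
876 = 512 + 256 + 64 + 32 + 8 + 4 in binary powers of 2.
So 11^876 ≡ 784 · 849 · 467 · 753 · 787 · 609 ≡ 1 (mod 877).
Since the result is 1, base 11 gives no evidence that 877 is composite.

1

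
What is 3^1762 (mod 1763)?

583

3^1 ≡ 3 (mod 1763)
3^2 ≡ 3^2 = 9 ≡ 9 (mod 1763)
3^4 ≡ 9^2 = 81 ≡ 81 (mod 1763)
3^8 ≡ 81^2 = 6561 ≡ 1272 (mod 1763)
3^16 ≡ 1272^2 = 1617984 ≡ 1313 (mod 1763)
3^32 ≡ 1313^2 = 1723969 ≡ 1518 (mod 1763)
3^64 ≡ 1518^2 = 2304324 ≡ 83 (mod 1763)
3^128 ≡ 83^2 = 6889 ≡ 1600 (mod 1763)
3^256 ≡ 1600^2 = 2560000 ≡ 124 (mod 1763)
3^512 ≡ 124^2 = 15376 ≡ 1272 (mod 1763)
3^1024 ≡ 1272^2 = 1617984 ≡ 1313 (mod 1763)
1762 = 1024 + 512 + 128 + 64 + 32 + 2 in binary powers of 2.
So 3^1762 ≡ 1313 · 1272 · 1600 · 83 · 1518 · 9 ≡ 583 (mod 1763).
Since 583 ≠ 1, base 3 is a Fermat witness: 1763 is composite.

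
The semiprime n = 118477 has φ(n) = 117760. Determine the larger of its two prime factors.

φ(n) = (p−1)(q−1) = n − (p+q) + 1, so p + q = 118477 − 117760 + 1 = 718.
p and q are the roots of t² − 718t + 118477 = 0.
Discriminant: 718² − 4·118477 = 515524 − 473908 = 41616; √41616 = 204.
q = (718 − 204)/2 = 257, p = (718 + 204)/2 = 461.
Check: 257 · 461 = 118477.

461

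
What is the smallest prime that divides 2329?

17

2329 is odd.
Digit sum 16, not divisible by 3.
Ends in 9: not divisible by 5.
7: 2329 = 7·332 + 5
11: 2329 = 11·211 + 8
13: 2329 = 13·179 + 2
17: 2329 = 17·137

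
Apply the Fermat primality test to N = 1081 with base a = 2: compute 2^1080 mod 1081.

165

2^1 ≡ 2 (mod 1081)
2^2 ≡ 2^2 = 4 ≡ 4 (mod 1081)
2^4 ≡ 4^2 = 16 ≡ 16 (mod 1081)
2^8 ≡ 16^2 = 256 ≡ 256 (mod 1081)
2^16 ≡ 256^2 = 65536 ≡ 676 (mod 1081)
2^32 ≡ 676^2 = 456976 ≡ 794 (mod 1081)
2^64 ≡ 794^2 = 630436 ≡ 213 (mod 1081)
2^128 ≡ 213^2 = 45369 ≡ 1048 (mod 1081)
2^256 ≡ 1048^2 = 1098304 ≡ 8 (mod 1081)
2^512 ≡ 8^2 = 64 ≡ 64 (mod 1081)
2^1024 ≡ 64^2 = 4096 ≡ 853 (mod 1081)
1080 = 1024 + 32 + 16 + 8 in binary powers of 2.
So 2^1080 ≡ 853 · 794 · 676 · 256 ≡ 165 (mod 1081).
Since 165 ≠ 1, base 2 is a Fermat witness: 1081 is composite.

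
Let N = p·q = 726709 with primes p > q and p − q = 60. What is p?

883

Since p = q + 60, we have 726709 = q(q + 60), so q² + 60q − 726709 = 0.
Discriminant: 60² + 4·726709 = 3600 + 2906836 = 2910436; √2910436 = 1706.
q = (−60 + 1706)/2 = 823, and p = q + 60 = 883.
Check: 823 · 883 = 726709.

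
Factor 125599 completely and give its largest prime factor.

125599 = 29 · 4331
4331 = 61 · 71
71 is prime.
So 125599 = 29 · 61 · 71; the largest prime factor is 71.

71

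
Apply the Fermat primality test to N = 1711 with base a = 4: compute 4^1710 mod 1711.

4^1 ≡ 4 (mod 1711)
4^2 ≡ 4^2 = 16 ≡ 16 (mod 1711)
4^4 ≡ 16^2 = 256 ≡ 256 (mod 1711)
4^8 ≡ 256^2 = 65536 ≡ 518 (mod 1711)
4^16 ≡ 518^2 = 268324 ≡ 1408 (mod 1711)
4^32 ≡ 1408^2 = 1982464 ≡ 1126 (mod 1711)
4^64 ≡ 1126^2 = 1267876 ≡ 25 (mod 1711)
4^128 ≡ 25^2 = 625 ≡ 625 (mod 1711)
4^256 ≡ 625^2 = 390625 ≡ 517 (mod 1711)
4^512 ≡ 517^2 = 267289 ≡ 373 (mod 1711)
4^1024 ≡ 373^2 = 139129 ≡ 538 (mod 1711)
1710 = 1024 + 512 + 128 + 32 + 8 + 4 + 2 in binary powers of 2.
So 4^1710 ≡ 538 · 373 · 625 · 1126 · 518 · 256 · 16 ≡ 74 (mod 1711).
Since 74 ≠ 1, base 4 is a Fermat witness: 1711 is composite.

74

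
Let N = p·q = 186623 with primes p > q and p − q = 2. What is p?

433

Since p = q + 2, we have 186623 = q(q + 2), so q² + 2q − 186623 = 0.
Discriminant: 2² + 4·186623 = 4 + 746492 = 746496; √746496 = 864.
q = (−2 + 864)/2 = 431, and p = q + 2 = 433.
Check: 431 · 433 = 186623.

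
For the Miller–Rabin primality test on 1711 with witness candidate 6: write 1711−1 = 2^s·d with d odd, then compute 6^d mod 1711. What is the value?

1711 − 1 = 1710 = 2^1 · 855, so d = 855.
6^1 ≡ 6 (mod 1711)
6^2 ≡ 6^2 = 36 ≡ 36 (mod 1711)
6^4 ≡ 36^2 = 1296 ≡ 1296 (mod 1711)
6^8 ≡ 1296^2 = 1679616 ≡ 1125 (mod 1711)
6^16 ≡ 1125^2 = 1265625 ≡ 1196 (mod 1711)
6^32 ≡ 1196^2 = 1430416 ≡ 20 (mod 1711)
6^64 ≡ 20^2 = 400 ≡ 400 (mod 1711)
6^128 ≡ 400^2 = 160000 ≡ 877 (mod 1711)
6^256 ≡ 877^2 = 769129 ≡ 890 (mod 1711)
6^512 ≡ 890^2 = 792100 ≡ 1618 (mod 1711)
855 = 512 + 256 + 64 + 16 + 4 + 2 + 1 in binary powers of 2.
So 6^855 ≡ 1618 · 890 · 400 · 1196 · 1296 · 36 · 6 ≡ 760 (mod 1711).
Squaring chain: 760; never reaches −1, so base 6 is a Miller–Rabin witness that 1711 is composite.

760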